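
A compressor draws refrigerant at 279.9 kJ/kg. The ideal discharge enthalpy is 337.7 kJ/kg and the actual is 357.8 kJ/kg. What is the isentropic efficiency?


dh_ideal = 337.7 - 279.9 = 57.8 kJ/kg
dh_actual = 357.8 - 279.9 = 77.9 kJ/kg
eta_s = dh_ideal / dh_actual = 57.8 / 77.9
eta_s = 0.742

0.742


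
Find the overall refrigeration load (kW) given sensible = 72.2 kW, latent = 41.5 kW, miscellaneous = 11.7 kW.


Q_total = Q_s + Q_l + Q_misc
Q_total = 72.2 + 41.5 + 11.7
Q_total = 125.4 kW

125.4


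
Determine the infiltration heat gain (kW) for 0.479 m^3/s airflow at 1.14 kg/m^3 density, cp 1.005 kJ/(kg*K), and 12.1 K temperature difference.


Q = V_dot * rho * cp * dT
Q = 0.479 * 1.14 * 1.005 * 12.1
Q = 6.64 kW

6.64


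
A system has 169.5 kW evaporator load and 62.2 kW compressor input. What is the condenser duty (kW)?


Q_cond = Q_evap + W
Q_cond = 169.5 + 62.2
Q_cond = 231.7 kW

231.7


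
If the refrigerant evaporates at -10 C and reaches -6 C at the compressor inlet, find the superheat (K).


Superheat = T_suction - T_evap
Superheat = -6 - (-10)
Superheat = 4 K

4


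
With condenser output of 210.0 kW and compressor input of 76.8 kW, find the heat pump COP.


COP_hp = Q_cond / W
COP_hp = 210.0 / 76.8
COP_hp = 2.734

2.734


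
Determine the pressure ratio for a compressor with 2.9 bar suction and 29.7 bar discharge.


PR = P_high / P_low
PR = 29.7 / 2.9
PR = 10.241

10.241


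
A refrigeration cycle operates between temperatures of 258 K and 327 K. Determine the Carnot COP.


dT = 327 - 258 = 69 K
COP_carnot = T_cold / dT = 258 / 69
COP_carnot = 3.739

3.739


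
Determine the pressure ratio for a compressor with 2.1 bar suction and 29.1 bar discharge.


PR = P_high / P_low
PR = 29.1 / 2.1
PR = 13.857

13.857


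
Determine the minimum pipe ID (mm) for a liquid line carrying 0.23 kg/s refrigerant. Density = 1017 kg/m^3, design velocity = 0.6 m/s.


A = m_dot / (rho * v) = 0.23 / (1017 * 0.6) = 0.0003769255982 m^2
d = sqrt(4*A/pi) * 1000
d = 21.9 mm

21.9


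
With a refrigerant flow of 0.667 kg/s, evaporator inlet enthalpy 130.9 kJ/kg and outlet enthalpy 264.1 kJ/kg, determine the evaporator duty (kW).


dh = 264.1 - 130.9 = 133.2 kJ/kg
Q_evap = m_dot * dh = 0.667 * 133.2
Q_evap = 88.84 kW

88.84


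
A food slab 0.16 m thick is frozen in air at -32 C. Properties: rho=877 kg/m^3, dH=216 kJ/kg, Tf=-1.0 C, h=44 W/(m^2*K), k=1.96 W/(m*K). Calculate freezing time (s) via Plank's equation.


dT = -1.0 - (-32) = 31.0 K
term1 = a/(2h) = 0.16/(2*44) = 0.001818181818
term2 = a^2/(8k) = 0.16^2/(8*1.96) = 0.001632653061
t = rho*dH*1000/dT * (term1 + term2)
t = 877*216*1000/31.0 * (0.001818181818 + 0.001632653061)
t = 21087 s

21087


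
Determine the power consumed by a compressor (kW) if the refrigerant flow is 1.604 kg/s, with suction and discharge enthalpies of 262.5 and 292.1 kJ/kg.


dh = 292.1 - 262.5 = 29.6 kJ/kg
W = m_dot * dh = 1.604 * 29.6 = 47.48 kW

47.48


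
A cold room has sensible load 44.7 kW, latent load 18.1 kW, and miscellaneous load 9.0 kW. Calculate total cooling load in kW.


Q_total = Q_s + Q_l + Q_misc
Q_total = 44.7 + 18.1 + 9.0
Q_total = 71.8 kW

71.8


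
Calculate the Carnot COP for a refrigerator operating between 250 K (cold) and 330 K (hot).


dT = 330 - 250 = 80 K
COP_carnot = T_cold / dT = 250 / 80
COP_carnot = 3.125

3.125


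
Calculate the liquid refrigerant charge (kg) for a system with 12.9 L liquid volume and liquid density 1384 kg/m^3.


Charge = V * rho / 1000
Charge = 12.9 * 1384 / 1000
Charge = 17.85 kg

17.85


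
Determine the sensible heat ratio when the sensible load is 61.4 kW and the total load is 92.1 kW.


SHR = Q_sensible / Q_total
SHR = 61.4 / 92.1
SHR = 0.667

0.667


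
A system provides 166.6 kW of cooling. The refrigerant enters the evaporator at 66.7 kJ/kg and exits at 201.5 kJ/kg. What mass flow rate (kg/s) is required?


dh = 201.5 - 66.7 = 134.8 kJ/kg
m_dot = Q / dh = 166.6 / 134.8 = 1.2359 kg/s

1.2359


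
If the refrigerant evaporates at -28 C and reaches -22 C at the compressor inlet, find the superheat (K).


Superheat = T_suction - T_evap
Superheat = -22 - (-28)
Superheat = 6 K

6


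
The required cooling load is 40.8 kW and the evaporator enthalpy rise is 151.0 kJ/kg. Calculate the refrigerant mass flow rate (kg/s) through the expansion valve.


m_dot = Q / dh
m_dot = 40.8 / 151.0
m_dot = 0.2702 kg/s

0.2702


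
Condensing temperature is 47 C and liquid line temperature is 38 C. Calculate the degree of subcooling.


Subcooling = T_cond - T_liquid
Subcooling = 47 - 38
Subcooling = 9 K

9


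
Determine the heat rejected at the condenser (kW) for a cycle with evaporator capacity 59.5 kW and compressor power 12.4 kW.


Q_cond = Q_evap + W
Q_cond = 59.5 + 12.4
Q_cond = 71.9 kW

71.9


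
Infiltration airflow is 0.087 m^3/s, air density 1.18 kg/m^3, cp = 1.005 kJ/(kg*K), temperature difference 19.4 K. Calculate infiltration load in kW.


Q = V_dot * rho * cp * dT
Q = 0.087 * 1.18 * 1.005 * 19.4
Q = 2.002 kW

2.002


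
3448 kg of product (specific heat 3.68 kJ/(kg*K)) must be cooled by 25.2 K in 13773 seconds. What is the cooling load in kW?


Q = m * cp * dT / t
Q = 3448 * 3.68 * 25.2 / 13773
Q = 23.216 kW

23.216


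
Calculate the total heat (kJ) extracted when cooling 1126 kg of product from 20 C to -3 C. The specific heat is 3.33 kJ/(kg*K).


dT = 20 - (-3) = 23 K
Q = m * cp * dT = 1126 * 3.33 * 23
Q = 86240 kJ

86240


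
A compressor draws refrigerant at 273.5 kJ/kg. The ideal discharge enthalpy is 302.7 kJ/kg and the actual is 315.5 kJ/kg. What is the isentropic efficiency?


dh_ideal = 302.7 - 273.5 = 29.2 kJ/kg
dh_actual = 315.5 - 273.5 = 42.0 kJ/kg
eta_s = dh_ideal / dh_actual = 29.2 / 42.0
eta_s = 0.6952

0.6952


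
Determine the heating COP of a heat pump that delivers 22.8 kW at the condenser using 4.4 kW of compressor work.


COP_hp = Q_cond / W
COP_hp = 22.8 / 4.4
COP_hp = 5.182

5.182


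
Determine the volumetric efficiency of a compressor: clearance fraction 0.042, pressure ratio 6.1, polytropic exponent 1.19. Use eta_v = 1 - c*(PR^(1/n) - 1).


PR^(1/n) = 6.1^(1/1.19) = 4.57026137
eta_v = 1 - 0.042 * (4.57026137 - 1)
eta_v = 0.85

0.85


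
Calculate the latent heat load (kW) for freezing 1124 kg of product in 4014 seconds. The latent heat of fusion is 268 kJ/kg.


Q_lat = m * h_fg / t
Q_lat = 1124 * 268 / 4014
Q_lat = 75.05 kW

75.05


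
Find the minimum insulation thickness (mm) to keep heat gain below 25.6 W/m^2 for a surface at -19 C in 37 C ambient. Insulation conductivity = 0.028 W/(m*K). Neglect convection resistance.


dT = 37 - (-19) = 56 K
thickness = k * dT / q_max * 1000
thickness = 0.028 * 56 / 25.6 * 1000
thickness = 61.3 mm

61.3


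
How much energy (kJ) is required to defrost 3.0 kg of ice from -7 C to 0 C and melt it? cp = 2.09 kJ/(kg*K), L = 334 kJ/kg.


Sensible heat = cp * dT = 2.09 * 7 = 14.63 kJ/kg
Total per kg = 14.63 + 334 = 348.63 kJ/kg
Q = m * total = 3.0 * 348.63
Q = 1045.9 kJ

1045.9


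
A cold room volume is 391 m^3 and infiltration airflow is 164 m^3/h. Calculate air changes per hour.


ACH = flow / volume
ACH = 164 / 391
ACH = 0.419

0.419


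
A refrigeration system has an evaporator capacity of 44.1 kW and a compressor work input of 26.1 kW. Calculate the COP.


COP = Q_evap / W
COP = 44.1 / 26.1
COP = 1.69

1.69


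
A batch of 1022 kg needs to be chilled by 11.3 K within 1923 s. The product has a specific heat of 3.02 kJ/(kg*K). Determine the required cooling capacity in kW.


Q = m * cp * dT / t
Q = 1022 * 3.02 * 11.3 / 1923
Q = 18.137 kW

18.137


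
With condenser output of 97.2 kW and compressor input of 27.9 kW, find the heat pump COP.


COP_hp = Q_cond / W
COP_hp = 97.2 / 27.9
COP_hp = 3.484

3.484


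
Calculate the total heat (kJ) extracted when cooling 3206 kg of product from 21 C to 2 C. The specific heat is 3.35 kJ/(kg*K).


dT = 21 - (2) = 19 K
Q = m * cp * dT = 3206 * 3.35 * 19
Q = 204062 kJ

204062


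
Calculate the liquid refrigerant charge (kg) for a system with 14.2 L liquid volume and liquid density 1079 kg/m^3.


Charge = V * rho / 1000
Charge = 14.2 * 1079 / 1000
Charge = 15.32 kg

15.32


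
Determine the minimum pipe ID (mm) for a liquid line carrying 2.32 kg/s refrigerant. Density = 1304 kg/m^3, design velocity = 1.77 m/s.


A = m_dot / (rho * v) = 2.32 / (1304 * 1.77) = 0.001005164466 m^2
d = sqrt(4*A/pi) * 1000
d = 35.8 mm

35.8


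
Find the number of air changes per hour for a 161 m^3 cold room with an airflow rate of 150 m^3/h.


ACH = flow / volume
ACH = 150 / 161
ACH = 0.932

0.932


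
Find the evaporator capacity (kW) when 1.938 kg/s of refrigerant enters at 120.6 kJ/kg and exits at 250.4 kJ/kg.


dh = 250.4 - 120.6 = 129.8 kJ/kg
Q_evap = m_dot * dh = 1.938 * 129.8
Q_evap = 251.55 kW

251.55


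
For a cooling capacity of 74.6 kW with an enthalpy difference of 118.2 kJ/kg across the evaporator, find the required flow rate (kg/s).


m_dot = Q / dh
m_dot = 74.6 / 118.2
m_dot = 0.6311 kg/s

0.6311


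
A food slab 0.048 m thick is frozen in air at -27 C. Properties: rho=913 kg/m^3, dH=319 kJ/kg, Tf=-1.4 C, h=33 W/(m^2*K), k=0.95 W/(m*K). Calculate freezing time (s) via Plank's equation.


dT = -1.4 - (-27) = 25.6 K
term1 = a/(2h) = 0.048/(2*33) = 0.0007272727273
term2 = a^2/(8k) = 0.048^2/(8*0.95) = 0.0003031578947
t = rho*dH*1000/dT * (term1 + term2)
t = 913*319*1000/25.6 * (0.0007272727273 + 0.0003031578947)
t = 11723 s

11723


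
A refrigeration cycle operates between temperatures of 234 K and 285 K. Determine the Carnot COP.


dT = 285 - 234 = 51 K
COP_carnot = T_cold / dT = 234 / 51
COP_carnot = 4.588

4.588


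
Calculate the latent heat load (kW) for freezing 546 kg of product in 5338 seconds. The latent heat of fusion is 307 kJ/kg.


Q_lat = m * h_fg / t
Q_lat = 546 * 307 / 5338
Q_lat = 31.4 kW

31.4


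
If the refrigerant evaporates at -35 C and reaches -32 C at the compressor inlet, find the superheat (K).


Superheat = T_suction - T_evap
Superheat = -32 - (-35)
Superheat = 3 K

3


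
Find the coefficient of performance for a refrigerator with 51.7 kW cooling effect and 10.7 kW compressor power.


COP = Q_evap / W
COP = 51.7 / 10.7
COP = 4.832

4.832


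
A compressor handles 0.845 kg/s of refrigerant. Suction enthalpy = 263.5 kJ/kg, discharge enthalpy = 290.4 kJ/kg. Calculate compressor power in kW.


dh = 290.4 - 263.5 = 26.9 kJ/kg
W = m_dot * dh = 0.845 * 26.9 = 22.73 kW

22.73


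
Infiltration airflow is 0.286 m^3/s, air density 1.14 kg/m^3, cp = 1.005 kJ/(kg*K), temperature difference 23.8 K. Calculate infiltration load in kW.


Q = V_dot * rho * cp * dT
Q = 0.286 * 1.14 * 1.005 * 23.8
Q = 7.799 kW

7.799


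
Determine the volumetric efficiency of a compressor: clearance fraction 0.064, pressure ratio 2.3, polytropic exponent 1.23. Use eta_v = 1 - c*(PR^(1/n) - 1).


PR^(1/n) = 2.3^(1/1.23) = 1.96828359
eta_v = 1 - 0.064 * (1.96828359 - 1)
eta_v = 0.938

0.938


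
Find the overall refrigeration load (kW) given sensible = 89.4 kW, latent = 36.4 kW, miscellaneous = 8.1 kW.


Q_total = Q_s + Q_l + Q_misc
Q_total = 89.4 + 36.4 + 8.1
Q_total = 133.9 kW

133.9


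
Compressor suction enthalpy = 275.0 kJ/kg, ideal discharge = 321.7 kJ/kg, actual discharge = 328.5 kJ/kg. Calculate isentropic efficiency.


dh_ideal = 321.7 - 275.0 = 46.7 kJ/kg
dh_actual = 328.5 - 275.0 = 53.5 kJ/kg
eta_s = dh_ideal / dh_actual = 46.7 / 53.5
eta_s = 0.8729

0.8729


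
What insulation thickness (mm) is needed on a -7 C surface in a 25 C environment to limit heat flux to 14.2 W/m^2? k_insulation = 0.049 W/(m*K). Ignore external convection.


dT = 25 - (-7) = 32 K
thickness = k * dT / q_max * 1000
thickness = 0.049 * 32 / 14.2 * 1000
thickness = 110.4 mm

110.4


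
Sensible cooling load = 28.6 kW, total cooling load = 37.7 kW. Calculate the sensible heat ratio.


SHR = Q_sensible / Q_total
SHR = 28.6 / 37.7
SHR = 0.759

0.759


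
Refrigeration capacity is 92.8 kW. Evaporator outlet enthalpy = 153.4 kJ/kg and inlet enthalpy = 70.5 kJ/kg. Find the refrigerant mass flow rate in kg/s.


dh = 153.4 - 70.5 = 82.9 kJ/kg
m_dot = Q / dh = 92.8 / 82.9 = 1.1194 kg/s

1.1194


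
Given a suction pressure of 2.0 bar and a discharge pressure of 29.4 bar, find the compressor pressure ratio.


PR = P_high / P_low
PR = 29.4 / 2.0
PR = 14.7

14.7


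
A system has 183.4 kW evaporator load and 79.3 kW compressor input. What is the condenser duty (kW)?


Q_cond = Q_evap + W
Q_cond = 183.4 + 79.3
Q_cond = 262.7 kW

262.7


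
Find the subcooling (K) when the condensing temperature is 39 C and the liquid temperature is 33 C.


Subcooling = T_cond - T_liquid
Subcooling = 39 - 33
Subcooling = 6 K

6


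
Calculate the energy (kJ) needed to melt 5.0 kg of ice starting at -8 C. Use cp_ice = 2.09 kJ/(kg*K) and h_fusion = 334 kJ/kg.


Sensible heat = cp * dT = 2.09 * 8 = 16.72 kJ/kg
Total per kg = 16.72 + 334 = 350.72 kJ/kg
Q = m * total = 5.0 * 350.72
Q = 1753.6 kJ

1753.6


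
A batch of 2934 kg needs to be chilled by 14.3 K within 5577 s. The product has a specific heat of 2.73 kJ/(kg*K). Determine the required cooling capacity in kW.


Q = m * cp * dT / t
Q = 2934 * 2.73 * 14.3 / 5577
Q = 20.538 kW

20.538


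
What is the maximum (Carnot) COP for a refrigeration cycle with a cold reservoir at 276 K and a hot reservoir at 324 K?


dT = 324 - 276 = 48 K
COP_carnot = T_cold / dT = 276 / 48
COP_carnot = 5.75

5.75


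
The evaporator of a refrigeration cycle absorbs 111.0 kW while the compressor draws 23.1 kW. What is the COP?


COP = Q_evap / W
COP = 111.0 / 23.1
COP = 4.805

4.805


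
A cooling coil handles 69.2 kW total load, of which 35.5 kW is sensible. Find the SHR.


SHR = Q_sensible / Q_total
SHR = 35.5 / 69.2
SHR = 0.513

0.513


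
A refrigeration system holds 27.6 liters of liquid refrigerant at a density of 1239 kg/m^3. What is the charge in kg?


Charge = V * rho / 1000
Charge = 27.6 * 1239 / 1000
Charge = 34.2 kg

34.2


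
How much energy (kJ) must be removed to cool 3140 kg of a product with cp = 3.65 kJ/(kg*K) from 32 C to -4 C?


dT = 32 - (-4) = 36 K
Q = m * cp * dT = 3140 * 3.65 * 36
Q = 412596 kJ

412596


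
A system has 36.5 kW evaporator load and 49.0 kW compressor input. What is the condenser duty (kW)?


Q_cond = Q_evap + W
Q_cond = 36.5 + 49.0
Q_cond = 85.5 kW

85.5


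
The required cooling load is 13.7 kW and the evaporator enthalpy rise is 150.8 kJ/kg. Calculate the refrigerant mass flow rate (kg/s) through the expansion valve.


m_dot = Q / dh
m_dot = 13.7 / 150.8
m_dot = 0.0908 kg/s

0.0908


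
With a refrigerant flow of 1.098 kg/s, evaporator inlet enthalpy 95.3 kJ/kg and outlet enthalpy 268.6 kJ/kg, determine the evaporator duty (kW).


dh = 268.6 - 95.3 = 173.3 kJ/kg
Q_evap = m_dot * dh = 1.098 * 173.3
Q_evap = 190.28 kW

190.28


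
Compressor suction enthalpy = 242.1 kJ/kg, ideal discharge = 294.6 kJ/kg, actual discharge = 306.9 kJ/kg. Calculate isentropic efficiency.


dh_ideal = 294.6 - 242.1 = 52.5 kJ/kg
dh_actual = 306.9 - 242.1 = 64.8 kJ/kg
eta_s = dh_ideal / dh_actual = 52.5 / 64.8
eta_s = 0.8102

0.8102


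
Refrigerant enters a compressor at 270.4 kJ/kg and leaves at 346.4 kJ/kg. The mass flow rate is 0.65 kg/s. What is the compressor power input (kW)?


dh = 346.4 - 270.4 = 76.0 kJ/kg
W = m_dot * dh = 0.65 * 76.0 = 49.4 kW

49.4


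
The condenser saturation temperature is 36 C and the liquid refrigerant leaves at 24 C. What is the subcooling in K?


Subcooling = T_cond - T_liquid
Subcooling = 36 - 24
Subcooling = 12 K

12


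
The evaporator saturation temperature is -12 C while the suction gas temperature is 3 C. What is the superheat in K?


Superheat = T_suction - T_evap
Superheat = 3 - (-12)
Superheat = 15 K

15


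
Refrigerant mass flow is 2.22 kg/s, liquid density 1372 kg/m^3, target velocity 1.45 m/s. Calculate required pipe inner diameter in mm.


A = m_dot / (rho * v) = 2.22 / (1372 * 1.45) = 0.001115914346 m^2
d = sqrt(4*A/pi) * 1000
d = 37.7 mm

37.7


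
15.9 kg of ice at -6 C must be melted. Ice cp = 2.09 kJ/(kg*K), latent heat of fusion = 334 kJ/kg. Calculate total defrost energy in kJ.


Sensible heat = cp * dT = 2.09 * 6 = 12.54 kJ/kg
Total per kg = 12.54 + 334 = 346.54 kJ/kg
Q = m * total = 15.9 * 346.54
Q = 5510.0 kJ

5510.0


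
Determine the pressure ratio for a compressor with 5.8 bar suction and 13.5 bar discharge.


PR = P_high / P_low
PR = 13.5 / 5.8
PR = 2.328

2.328


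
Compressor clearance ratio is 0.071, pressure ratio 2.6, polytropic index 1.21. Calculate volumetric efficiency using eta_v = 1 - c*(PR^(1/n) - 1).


PR^(1/n) = 2.6^(1/1.21) = 2.20268899
eta_v = 1 - 0.071 * (2.20268899 - 1)
eta_v = 0.9146

0.9146


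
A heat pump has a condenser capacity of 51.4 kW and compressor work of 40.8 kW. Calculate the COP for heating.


COP_hp = Q_cond / W
COP_hp = 51.4 / 40.8
COP_hp = 1.26

1.26


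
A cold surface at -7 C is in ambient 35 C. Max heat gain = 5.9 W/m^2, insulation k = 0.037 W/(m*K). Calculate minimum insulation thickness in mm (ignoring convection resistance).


dT = 35 - (-7) = 42 K
thickness = k * dT / q_max * 1000
thickness = 0.037 * 42 / 5.9 * 1000
thickness = 263.4 mm

263.4


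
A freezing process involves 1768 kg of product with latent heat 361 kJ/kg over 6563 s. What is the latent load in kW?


Q_lat = m * h_fg / t
Q_lat = 1768 * 361 / 6563
Q_lat = 97.25 kW

97.25


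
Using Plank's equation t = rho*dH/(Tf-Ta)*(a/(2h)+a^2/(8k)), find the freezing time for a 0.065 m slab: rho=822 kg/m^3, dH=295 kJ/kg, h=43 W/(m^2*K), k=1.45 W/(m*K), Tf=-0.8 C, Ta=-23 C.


dT = -0.8 - (-23) = 22.2 K
term1 = a/(2h) = 0.065/(2*43) = 0.0007558139535
term2 = a^2/(8k) = 0.065^2/(8*1.45) = 0.0003642241379
t = rho*dH*1000/dT * (term1 + term2)
t = 822*295*1000/22.2 * (0.0007558139535 + 0.0003642241379)
t = 12234 s

12234


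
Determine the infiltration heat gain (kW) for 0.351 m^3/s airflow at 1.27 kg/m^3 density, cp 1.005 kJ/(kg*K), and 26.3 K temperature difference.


Q = V_dot * rho * cp * dT
Q = 0.351 * 1.27 * 1.005 * 26.3
Q = 11.782 kW

11.782


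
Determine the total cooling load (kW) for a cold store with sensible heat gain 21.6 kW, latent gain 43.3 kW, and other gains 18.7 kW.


Q_total = Q_s + Q_l + Q_misc
Q_total = 21.6 + 43.3 + 18.7
Q_total = 83.6 kW

83.6


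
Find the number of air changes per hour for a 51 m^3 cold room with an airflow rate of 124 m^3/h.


ACH = flow / volume
ACH = 124 / 51
ACH = 2.431

2.431


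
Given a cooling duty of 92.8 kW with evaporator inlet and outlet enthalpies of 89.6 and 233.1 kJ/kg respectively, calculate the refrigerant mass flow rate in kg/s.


dh = 233.1 - 89.6 = 143.5 kJ/kg
m_dot = Q / dh = 92.8 / 143.5 = 0.6467 kg/s

0.6467


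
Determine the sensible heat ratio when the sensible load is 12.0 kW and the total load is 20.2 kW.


SHR = Q_sensible / Q_total
SHR = 12.0 / 20.2
SHR = 0.594

0.594


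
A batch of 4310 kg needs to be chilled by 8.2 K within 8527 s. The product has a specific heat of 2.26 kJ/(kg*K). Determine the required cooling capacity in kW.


Q = m * cp * dT / t
Q = 4310 * 2.26 * 8.2 / 8527
Q = 9.367 kW

9.367


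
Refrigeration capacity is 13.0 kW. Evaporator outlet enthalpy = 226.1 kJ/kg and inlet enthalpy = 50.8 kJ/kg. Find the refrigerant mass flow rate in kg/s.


dh = 226.1 - 50.8 = 175.3 kJ/kg
m_dot = Q / dh = 13.0 / 175.3 = 0.0742 kg/s

0.0742


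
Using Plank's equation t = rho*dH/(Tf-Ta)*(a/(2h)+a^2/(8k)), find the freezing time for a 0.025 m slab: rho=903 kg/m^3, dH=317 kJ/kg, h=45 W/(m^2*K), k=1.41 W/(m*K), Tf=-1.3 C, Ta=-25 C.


dT = -1.3 - (-25) = 23.7 K
term1 = a/(2h) = 0.025/(2*45) = 0.0002777777778
term2 = a^2/(8k) = 0.025^2/(8*1.41) = 0.00005540780142
t = rho*dH*1000/dT * (term1 + term2)
t = 903*317*1000/23.7 * (0.0002777777778 + 0.00005540780142)
t = 4024 s

4024


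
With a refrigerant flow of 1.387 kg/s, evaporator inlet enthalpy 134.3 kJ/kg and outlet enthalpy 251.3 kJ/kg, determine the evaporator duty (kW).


dh = 251.3 - 134.3 = 117.0 kJ/kg
Q_evap = m_dot * dh = 1.387 * 117.0
Q_evap = 162.28 kW

162.28


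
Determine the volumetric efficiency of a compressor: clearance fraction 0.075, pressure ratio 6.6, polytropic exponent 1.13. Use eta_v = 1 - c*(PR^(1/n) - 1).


PR^(1/n) = 6.6^(1/1.13) = 5.31202512
eta_v = 1 - 0.075 * (5.31202512 - 1)
eta_v = 0.6766

0.6766


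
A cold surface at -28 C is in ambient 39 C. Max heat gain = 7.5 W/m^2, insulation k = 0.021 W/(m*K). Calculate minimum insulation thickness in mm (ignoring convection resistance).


dT = 39 - (-28) = 67 K
thickness = k * dT / q_max * 1000
thickness = 0.021 * 67 / 7.5 * 1000
thickness = 187.6 mm

187.6


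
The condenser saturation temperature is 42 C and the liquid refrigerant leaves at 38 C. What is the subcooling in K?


Subcooling = T_cond - T_liquid
Subcooling = 42 - 38
Subcooling = 4 K

4


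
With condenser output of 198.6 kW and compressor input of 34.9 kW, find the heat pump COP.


COP_hp = Q_cond / W
COP_hp = 198.6 / 34.9
COP_hp = 5.691

5.691


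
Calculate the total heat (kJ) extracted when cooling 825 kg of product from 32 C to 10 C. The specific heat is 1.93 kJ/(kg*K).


dT = 32 - (10) = 22 K
Q = m * cp * dT = 825 * 1.93 * 22
Q = 35030 kJ

35030


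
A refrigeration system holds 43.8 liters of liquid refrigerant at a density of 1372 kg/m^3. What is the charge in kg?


Charge = V * rho / 1000
Charge = 43.8 * 1372 / 1000
Charge = 60.09 kg

60.09


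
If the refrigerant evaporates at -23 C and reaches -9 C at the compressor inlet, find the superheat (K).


Superheat = T_suction - T_evap
Superheat = -9 - (-23)
Superheat = 14 K

14


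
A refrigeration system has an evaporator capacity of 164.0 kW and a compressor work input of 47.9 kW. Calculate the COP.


COP = Q_evap / W
COP = 164.0 / 47.9
COP = 3.424

3.424


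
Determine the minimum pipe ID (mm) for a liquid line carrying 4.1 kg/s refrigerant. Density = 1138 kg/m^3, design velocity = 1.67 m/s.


A = m_dot / (rho * v) = 4.1 / (1138 * 1.67) = 0.002157372426 m^2
d = sqrt(4*A/pi) * 1000
d = 52.4 mm

52.4


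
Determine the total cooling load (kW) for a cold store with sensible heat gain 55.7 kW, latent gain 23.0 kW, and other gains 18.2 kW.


Q_total = Q_s + Q_l + Q_misc
Q_total = 55.7 + 23.0 + 18.2
Q_total = 96.9 kW

96.9


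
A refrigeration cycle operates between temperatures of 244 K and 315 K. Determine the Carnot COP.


dT = 315 - 244 = 71 K
COP_carnot = T_cold / dT = 244 / 71
COP_carnot = 3.437

3.437


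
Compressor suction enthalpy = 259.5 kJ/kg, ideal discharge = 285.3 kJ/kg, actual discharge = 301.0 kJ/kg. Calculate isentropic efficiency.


dh_ideal = 285.3 - 259.5 = 25.8 kJ/kg
dh_actual = 301.0 - 259.5 = 41.5 kJ/kg
eta_s = dh_ideal / dh_actual = 25.8 / 41.5
eta_s = 0.6217

0.6217


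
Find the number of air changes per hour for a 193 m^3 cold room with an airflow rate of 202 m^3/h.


ACH = flow / volume
ACH = 202 / 193
ACH = 1.047

1.047


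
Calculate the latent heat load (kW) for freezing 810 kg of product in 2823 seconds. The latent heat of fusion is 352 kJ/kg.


Q_lat = m * h_fg / t
Q_lat = 810 * 352 / 2823
Q_lat = 101.0 kW

101.0


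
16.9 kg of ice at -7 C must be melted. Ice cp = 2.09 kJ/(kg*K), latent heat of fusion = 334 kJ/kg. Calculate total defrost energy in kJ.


Sensible heat = cp * dT = 2.09 * 7 = 14.63 kJ/kg
Total per kg = 14.63 + 334 = 348.63 kJ/kg
Q = m * total = 16.9 * 348.63
Q = 5891.8 kJ

5891.8


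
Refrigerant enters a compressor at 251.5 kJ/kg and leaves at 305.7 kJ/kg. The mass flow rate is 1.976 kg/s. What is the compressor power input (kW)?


dh = 305.7 - 251.5 = 54.2 kJ/kg
W = m_dot * dh = 1.976 * 54.2 = 107.1 kW

107.1


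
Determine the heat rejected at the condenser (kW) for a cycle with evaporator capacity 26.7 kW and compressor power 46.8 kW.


Q_cond = Q_evap + W
Q_cond = 26.7 + 46.8
Q_cond = 73.5 kW

73.5


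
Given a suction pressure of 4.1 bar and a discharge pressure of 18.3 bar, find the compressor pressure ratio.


PR = P_high / P_low
PR = 18.3 / 4.1
PR = 4.463

4.463


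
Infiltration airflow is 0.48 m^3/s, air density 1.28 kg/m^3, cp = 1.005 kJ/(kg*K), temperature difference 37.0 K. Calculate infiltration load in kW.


Q = V_dot * rho * cp * dT
Q = 0.48 * 1.28 * 1.005 * 37.0
Q = 22.846 kW

22.846


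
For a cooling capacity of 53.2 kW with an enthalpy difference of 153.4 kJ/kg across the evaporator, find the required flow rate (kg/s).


m_dot = Q / dh
m_dot = 53.2 / 153.4
m_dot = 0.3468 kg/s

0.3468


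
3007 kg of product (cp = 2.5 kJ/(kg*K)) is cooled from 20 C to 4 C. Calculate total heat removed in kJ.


dT = 20 - (4) = 16 K
Q = m * cp * dT = 3007 * 2.5 * 16
Q = 120280 kJ

120280


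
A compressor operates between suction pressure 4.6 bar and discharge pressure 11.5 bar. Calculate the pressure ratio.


PR = P_high / P_low
PR = 11.5 / 4.6
PR = 2.5

2.5


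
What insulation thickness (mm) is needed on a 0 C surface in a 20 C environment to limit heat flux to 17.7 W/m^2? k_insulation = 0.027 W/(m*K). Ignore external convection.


dT = 20 - (0) = 20 K
thickness = k * dT / q_max * 1000
thickness = 0.027 * 20 / 17.7 * 1000
thickness = 30.5 mm

30.5


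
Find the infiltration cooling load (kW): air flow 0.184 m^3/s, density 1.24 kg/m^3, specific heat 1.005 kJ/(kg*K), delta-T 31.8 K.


Q = V_dot * rho * cp * dT
Q = 0.184 * 1.24 * 1.005 * 31.8
Q = 7.292 kW

7.292


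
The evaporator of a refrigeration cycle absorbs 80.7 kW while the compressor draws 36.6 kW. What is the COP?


COP = Q_evap / W
COP = 80.7 / 36.6
COP = 2.205

2.205


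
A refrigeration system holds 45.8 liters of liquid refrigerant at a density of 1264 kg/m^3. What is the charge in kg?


Charge = V * rho / 1000
Charge = 45.8 * 1264 / 1000
Charge = 57.89 kg

57.89


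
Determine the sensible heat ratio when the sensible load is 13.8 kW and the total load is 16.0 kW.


SHR = Q_sensible / Q_total
SHR = 13.8 / 16.0
SHR = 0.863

0.863


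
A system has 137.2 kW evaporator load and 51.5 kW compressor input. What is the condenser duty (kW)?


Q_cond = Q_evap + W
Q_cond = 137.2 + 51.5
Q_cond = 188.7 kW

188.7


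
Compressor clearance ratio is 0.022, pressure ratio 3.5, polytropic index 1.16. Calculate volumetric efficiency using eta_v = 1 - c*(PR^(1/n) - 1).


PR^(1/n) = 3.5^(1/1.16) = 2.94458555
eta_v = 1 - 0.022 * (2.94458555 - 1)
eta_v = 0.9572

0.9572


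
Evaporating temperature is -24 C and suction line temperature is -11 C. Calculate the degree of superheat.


Superheat = T_suction - T_evap
Superheat = -11 - (-24)
Superheat = 13 K

13


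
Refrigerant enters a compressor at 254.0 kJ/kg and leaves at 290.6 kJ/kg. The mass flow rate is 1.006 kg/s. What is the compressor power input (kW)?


dh = 290.6 - 254.0 = 36.6 kJ/kg
W = m_dot * dh = 1.006 * 36.6 = 36.82 kW

36.82


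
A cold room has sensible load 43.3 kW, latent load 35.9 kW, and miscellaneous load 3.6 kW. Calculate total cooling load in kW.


Q_total = Q_s + Q_l + Q_misc
Q_total = 43.3 + 35.9 + 3.6
Q_total = 82.8 kW

82.8


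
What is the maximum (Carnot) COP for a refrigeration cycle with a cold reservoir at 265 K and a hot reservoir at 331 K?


dT = 331 - 265 = 66 K
COP_carnot = T_cold / dT = 265 / 66
COP_carnot = 4.015

4.015


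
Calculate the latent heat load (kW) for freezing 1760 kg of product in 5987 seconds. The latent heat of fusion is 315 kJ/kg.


Q_lat = m * h_fg / t
Q_lat = 1760 * 315 / 5987
Q_lat = 92.6 kW

92.6


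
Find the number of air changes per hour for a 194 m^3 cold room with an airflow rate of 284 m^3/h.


ACH = flow / volume
ACH = 284 / 194
ACH = 1.464

1.464


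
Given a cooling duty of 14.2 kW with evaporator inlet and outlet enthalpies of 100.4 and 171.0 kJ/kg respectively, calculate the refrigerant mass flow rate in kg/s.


dh = 171.0 - 100.4 = 70.6 kJ/kg
m_dot = Q / dh = 14.2 / 70.6 = 0.2011 kg/s

0.2011


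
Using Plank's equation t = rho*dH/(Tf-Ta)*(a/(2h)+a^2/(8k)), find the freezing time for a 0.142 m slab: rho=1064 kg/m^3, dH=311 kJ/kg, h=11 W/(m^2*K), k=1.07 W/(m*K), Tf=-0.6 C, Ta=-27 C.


dT = -0.6 - (-27) = 26.4 K
term1 = a/(2h) = 0.142/(2*11) = 0.006454545455
term2 = a^2/(8k) = 0.142^2/(8*1.07) = 0.002355607477
t = rho*dH*1000/dT * (term1 + term2)
t = 1064*311*1000/26.4 * (0.006454545455 + 0.002355607477)
t = 110429 s

110429


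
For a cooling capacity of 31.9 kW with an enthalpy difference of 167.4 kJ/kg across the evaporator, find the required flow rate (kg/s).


m_dot = Q / dh
m_dot = 31.9 / 167.4
m_dot = 0.1906 kg/s

0.1906


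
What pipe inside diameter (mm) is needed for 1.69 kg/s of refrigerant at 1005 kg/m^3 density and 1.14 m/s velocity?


A = m_dot / (rho * v) = 1.69 / (1005 * 1.14) = 0.001475080737 m^2
d = sqrt(4*A/pi) * 1000
d = 43.3 mm

43.3


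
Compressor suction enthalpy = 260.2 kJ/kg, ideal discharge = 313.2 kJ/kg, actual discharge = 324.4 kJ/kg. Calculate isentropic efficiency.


dh_ideal = 313.2 - 260.2 = 53.0 kJ/kg
dh_actual = 324.4 - 260.2 = 64.2 kJ/kg
eta_s = dh_ideal / dh_actual = 53.0 / 64.2
eta_s = 0.8255

0.8255


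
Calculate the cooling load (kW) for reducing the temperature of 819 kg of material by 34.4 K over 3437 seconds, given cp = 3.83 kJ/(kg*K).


Q = m * cp * dT / t
Q = 819 * 3.83 * 34.4 / 3437
Q = 31.395 kW

31.395


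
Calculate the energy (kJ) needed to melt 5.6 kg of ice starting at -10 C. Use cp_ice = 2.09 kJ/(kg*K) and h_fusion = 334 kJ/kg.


Sensible heat = cp * dT = 2.09 * 10 = 20.9 kJ/kg
Total per kg = 20.9 + 334 = 354.9 kJ/kg
Q = m * total = 5.6 * 354.9
Q = 1987.4 kJ

1987.4


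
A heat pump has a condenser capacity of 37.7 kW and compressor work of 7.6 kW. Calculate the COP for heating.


COP_hp = Q_cond / W
COP_hp = 37.7 / 7.6
COP_hp = 4.961

4.961


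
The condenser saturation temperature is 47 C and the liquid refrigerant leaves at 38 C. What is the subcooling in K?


Subcooling = T_cond - T_liquid
Subcooling = 47 - 38
Subcooling = 9 K

9


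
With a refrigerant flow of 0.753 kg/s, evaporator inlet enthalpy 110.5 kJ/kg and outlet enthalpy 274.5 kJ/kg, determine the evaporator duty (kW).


dh = 274.5 - 110.5 = 164.0 kJ/kg
Q_evap = m_dot * dh = 0.753 * 164.0
Q_evap = 123.49 kW

123.49


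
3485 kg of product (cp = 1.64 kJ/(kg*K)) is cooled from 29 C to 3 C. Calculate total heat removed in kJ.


dT = 29 - (3) = 26 K
Q = m * cp * dT = 3485 * 1.64 * 26
Q = 148600 kJ

148600


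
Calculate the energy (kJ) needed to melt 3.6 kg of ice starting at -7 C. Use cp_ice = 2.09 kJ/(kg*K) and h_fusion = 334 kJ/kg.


Sensible heat = cp * dT = 2.09 * 7 = 14.63 kJ/kg
Total per kg = 14.63 + 334 = 348.63 kJ/kg
Q = m * total = 3.6 * 348.63
Q = 1255.1 kJ

1255.1


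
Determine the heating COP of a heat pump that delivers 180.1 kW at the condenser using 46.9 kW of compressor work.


COP_hp = Q_cond / W
COP_hp = 180.1 / 46.9
COP_hp = 3.84

3.84


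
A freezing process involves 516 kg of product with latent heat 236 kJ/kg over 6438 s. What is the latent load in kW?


Q_lat = m * h_fg / t
Q_lat = 516 * 236 / 6438
Q_lat = 18.92 kW

18.92


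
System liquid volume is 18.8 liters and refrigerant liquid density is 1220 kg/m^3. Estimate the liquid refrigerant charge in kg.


Charge = V * rho / 1000
Charge = 18.8 * 1220 / 1000
Charge = 22.94 kg

22.94


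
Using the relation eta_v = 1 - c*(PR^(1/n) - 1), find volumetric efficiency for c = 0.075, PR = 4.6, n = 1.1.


PR^(1/n) = 4.6^(1/1.1) = 4.00412033
eta_v = 1 - 0.075 * (4.00412033 - 1)
eta_v = 0.7747

0.7747


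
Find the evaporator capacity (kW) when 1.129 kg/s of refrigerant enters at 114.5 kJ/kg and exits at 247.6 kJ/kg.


dh = 247.6 - 114.5 = 133.1 kJ/kg
Q_evap = m_dot * dh = 1.129 * 133.1
Q_evap = 150.27 kW

150.27


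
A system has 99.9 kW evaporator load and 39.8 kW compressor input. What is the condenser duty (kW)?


Q_cond = Q_evap + W
Q_cond = 99.9 + 39.8
Q_cond = 139.7 kW

139.7


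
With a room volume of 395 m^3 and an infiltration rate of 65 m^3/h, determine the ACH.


ACH = flow / volume
ACH = 65 / 395
ACH = 0.165

0.165


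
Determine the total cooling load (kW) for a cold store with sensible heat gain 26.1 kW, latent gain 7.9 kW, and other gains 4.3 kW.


Q_total = Q_s + Q_l + Q_misc
Q_total = 26.1 + 7.9 + 4.3
Q_total = 38.3 kW

38.3


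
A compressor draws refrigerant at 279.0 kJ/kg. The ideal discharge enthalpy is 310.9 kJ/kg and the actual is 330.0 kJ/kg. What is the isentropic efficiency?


dh_ideal = 310.9 - 279.0 = 31.9 kJ/kg
dh_actual = 330.0 - 279.0 = 51.0 kJ/kg
eta_s = dh_ideal / dh_actual = 31.9 / 51.0
eta_s = 0.6255

0.6255


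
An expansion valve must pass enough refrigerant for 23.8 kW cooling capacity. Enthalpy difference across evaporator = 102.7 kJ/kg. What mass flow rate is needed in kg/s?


m_dot = Q / dh
m_dot = 23.8 / 102.7
m_dot = 0.2317 kg/s

0.2317


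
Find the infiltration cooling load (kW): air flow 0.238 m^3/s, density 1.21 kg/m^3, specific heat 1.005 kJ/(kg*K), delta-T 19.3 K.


Q = V_dot * rho * cp * dT
Q = 0.238 * 1.21 * 1.005 * 19.3
Q = 5.586 kW

5.586


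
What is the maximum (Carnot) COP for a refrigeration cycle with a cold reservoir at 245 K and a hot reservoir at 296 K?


dT = 296 - 245 = 51 K
COP_carnot = T_cold / dT = 245 / 51
COP_carnot = 4.804

4.804


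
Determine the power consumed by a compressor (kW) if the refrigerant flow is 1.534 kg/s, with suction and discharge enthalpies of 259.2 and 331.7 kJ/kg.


dh = 331.7 - 259.2 = 72.5 kJ/kg
W = m_dot * dh = 1.534 * 72.5 = 111.22 kW

111.22


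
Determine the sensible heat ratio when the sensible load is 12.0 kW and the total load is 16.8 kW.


SHR = Q_sensible / Q_total
SHR = 12.0 / 16.8
SHR = 0.714

0.714


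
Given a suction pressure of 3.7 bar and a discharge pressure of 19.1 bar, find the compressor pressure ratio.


PR = P_high / P_low
PR = 19.1 / 3.7
PR = 5.162

5.162


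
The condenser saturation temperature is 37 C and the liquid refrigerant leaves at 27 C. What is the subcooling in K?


Subcooling = T_cond - T_liquid
Subcooling = 37 - 27
Subcooling = 10 K

10


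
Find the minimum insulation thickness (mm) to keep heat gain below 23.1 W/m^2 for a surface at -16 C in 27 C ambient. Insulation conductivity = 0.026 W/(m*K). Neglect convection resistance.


dT = 27 - (-16) = 43 K
thickness = k * dT / q_max * 1000
thickness = 0.026 * 43 / 23.1 * 1000
thickness = 48.4 mm

48.4


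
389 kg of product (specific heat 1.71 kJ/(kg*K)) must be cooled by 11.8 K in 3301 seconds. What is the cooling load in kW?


Q = m * cp * dT / t
Q = 389 * 1.71 * 11.8 / 3301
Q = 2.378 kW

2.378


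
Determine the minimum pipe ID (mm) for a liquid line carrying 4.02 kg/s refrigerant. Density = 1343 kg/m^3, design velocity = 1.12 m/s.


A = m_dot / (rho * v) = 4.02 / (1343 * 1.12) = 0.002672588023 m^2
d = sqrt(4*A/pi) * 1000
d = 58.3 mm

58.3


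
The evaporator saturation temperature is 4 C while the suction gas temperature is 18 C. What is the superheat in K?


Superheat = T_suction - T_evap
Superheat = 18 - (4)
Superheat = 14 K

14


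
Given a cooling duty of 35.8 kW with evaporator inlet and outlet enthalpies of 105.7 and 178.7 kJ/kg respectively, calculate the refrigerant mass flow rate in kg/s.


dh = 178.7 - 105.7 = 73.0 kJ/kg
m_dot = Q / dh = 35.8 / 73.0 = 0.4904 kg/s

0.4904


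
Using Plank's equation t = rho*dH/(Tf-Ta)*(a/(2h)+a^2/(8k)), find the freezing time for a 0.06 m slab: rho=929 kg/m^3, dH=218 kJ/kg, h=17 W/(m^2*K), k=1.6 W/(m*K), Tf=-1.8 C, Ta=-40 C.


dT = -1.8 - (-40) = 38.2 K
term1 = a/(2h) = 0.06/(2*17) = 0.001764705882
term2 = a^2/(8k) = 0.06^2/(8*1.6) = 0.00028125
t = rho*dH*1000/dT * (term1 + term2)
t = 929*218*1000/38.2 * (0.001764705882 + 0.00028125)
t = 10847 s

10847


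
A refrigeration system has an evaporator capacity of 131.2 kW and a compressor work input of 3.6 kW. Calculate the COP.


COP = Q_evap / W
COP = 131.2 / 3.6
COP = 36.444

36.444


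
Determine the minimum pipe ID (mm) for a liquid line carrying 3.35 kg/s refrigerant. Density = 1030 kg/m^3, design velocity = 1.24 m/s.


A = m_dot / (rho * v) = 3.35 / (1030 * 1.24) = 0.002622925149 m^2
d = sqrt(4*A/pi) * 1000
d = 57.8 mm

57.8


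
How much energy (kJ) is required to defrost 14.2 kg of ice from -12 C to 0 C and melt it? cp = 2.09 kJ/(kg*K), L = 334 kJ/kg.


Sensible heat = cp * dT = 2.09 * 12 = 25.08 kJ/kg
Total per kg = 25.08 + 334 = 359.08 kJ/kg
Q = m * total = 14.2 * 359.08
Q = 5098.9 kJ

5098.9


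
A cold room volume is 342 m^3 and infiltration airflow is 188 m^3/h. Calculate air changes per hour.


ACH = flow / volume
ACH = 188 / 342
ACH = 0.55

0.55


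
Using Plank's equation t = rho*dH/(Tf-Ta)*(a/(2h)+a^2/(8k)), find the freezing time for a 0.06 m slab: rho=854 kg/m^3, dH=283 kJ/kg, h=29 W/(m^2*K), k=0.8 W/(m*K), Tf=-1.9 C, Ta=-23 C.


dT = -1.9 - (-23) = 21.1 K
term1 = a/(2h) = 0.06/(2*29) = 0.001034482759
term2 = a^2/(8k) = 0.06^2/(8*0.8) = 0.0005625
t = rho*dH*1000/dT * (term1 + term2)
t = 854*283*1000/21.1 * (0.001034482759 + 0.0005625)
t = 18292 s

18292


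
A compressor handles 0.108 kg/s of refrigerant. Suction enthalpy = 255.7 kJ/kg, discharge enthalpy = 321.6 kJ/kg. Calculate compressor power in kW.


dh = 321.6 - 255.7 = 65.9 kJ/kg
W = m_dot * dh = 0.108 * 65.9 = 7.12 kW

7.12


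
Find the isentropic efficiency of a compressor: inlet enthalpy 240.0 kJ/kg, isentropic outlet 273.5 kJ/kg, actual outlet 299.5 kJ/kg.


dh_ideal = 273.5 - 240.0 = 33.5 kJ/kg
dh_actual = 299.5 - 240.0 = 59.5 kJ/kg
eta_s = dh_ideal / dh_actual = 33.5 / 59.5
eta_s = 0.563

0.563


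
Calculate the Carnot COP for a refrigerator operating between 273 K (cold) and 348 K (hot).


dT = 348 - 273 = 75 K
COP_carnot = T_cold / dT = 273 / 75
COP_carnot = 3.64

3.64


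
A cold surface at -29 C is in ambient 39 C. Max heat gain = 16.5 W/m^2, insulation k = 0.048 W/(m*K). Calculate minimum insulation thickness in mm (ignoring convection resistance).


dT = 39 - (-29) = 68 K
thickness = k * dT / q_max * 1000
thickness = 0.048 * 68 / 16.5 * 1000
thickness = 197.8 mm

197.8


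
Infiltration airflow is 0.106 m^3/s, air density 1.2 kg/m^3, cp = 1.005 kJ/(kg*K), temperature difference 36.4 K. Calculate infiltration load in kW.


Q = V_dot * rho * cp * dT
Q = 0.106 * 1.2 * 1.005 * 36.4
Q = 4.653 kW

4.653


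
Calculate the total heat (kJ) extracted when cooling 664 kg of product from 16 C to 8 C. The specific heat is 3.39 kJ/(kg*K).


dT = 16 - (8) = 8 K
Q = m * cp * dT = 664 * 3.39 * 8
Q = 18008 kJ

18008


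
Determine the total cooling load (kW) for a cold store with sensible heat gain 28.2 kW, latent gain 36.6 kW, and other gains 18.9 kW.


Q_total = Q_s + Q_l + Q_misc
Q_total = 28.2 + 36.6 + 18.9
Q_total = 83.7 kW

83.7


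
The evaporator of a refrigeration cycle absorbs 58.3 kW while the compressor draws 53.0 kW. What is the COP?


COP = Q_evap / W
COP = 58.3 / 53.0
COP = 1.1

1.1


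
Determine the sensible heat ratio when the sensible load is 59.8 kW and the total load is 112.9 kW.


SHR = Q_sensible / Q_total
SHR = 59.8 / 112.9
SHR = 0.53

0.53


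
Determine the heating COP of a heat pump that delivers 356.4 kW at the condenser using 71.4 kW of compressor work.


COP_hp = Q_cond / W
COP_hp = 356.4 / 71.4
COP_hp = 4.992

4.992


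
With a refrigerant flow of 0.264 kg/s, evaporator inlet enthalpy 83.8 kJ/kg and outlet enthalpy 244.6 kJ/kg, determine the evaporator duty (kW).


dh = 244.6 - 83.8 = 160.8 kJ/kg
Q_evap = m_dot * dh = 0.264 * 160.8
Q_evap = 42.45 kW

42.45
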